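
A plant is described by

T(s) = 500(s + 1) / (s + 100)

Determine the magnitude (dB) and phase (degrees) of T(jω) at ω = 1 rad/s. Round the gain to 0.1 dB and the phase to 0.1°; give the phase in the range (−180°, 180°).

17.0 dB, 44.4°

At s = jω = j1:
zero (s+1): 1 + j1 → |·| = √(1²+1²) = √2 ≈ 1.4142, ∠ = arctan(1/1) ≈ 45.00°
pole (s+100): 100 + j1 → |·| = √(100²+1²) = √10001 ≈ 100, ∠ = arctan(1/100) ≈ 0.57°
|T| = 500 · 1.4142 / 100 ≈ 7.071
Gain = 20 log₁₀(7.071) ≈ 16.99 dB
∠T = 45.00° − 0.57° = 44.43°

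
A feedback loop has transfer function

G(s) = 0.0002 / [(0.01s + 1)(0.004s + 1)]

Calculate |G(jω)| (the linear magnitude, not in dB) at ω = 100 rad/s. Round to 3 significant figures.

At ω = 100 rad/s:
pole (1 + j100·0.01) = 1 + j1 → |·| ≈ 1.4142, ∠ ≈ 45.00°
pole (1 + j100·0.004) = 1 + j0.4 → |·| ≈ 1.077, ∠ ≈ 21.80°
|G| = 0.0002 · 1 / (1.4142 · 1.077) ≈ 0.00013131

0.000131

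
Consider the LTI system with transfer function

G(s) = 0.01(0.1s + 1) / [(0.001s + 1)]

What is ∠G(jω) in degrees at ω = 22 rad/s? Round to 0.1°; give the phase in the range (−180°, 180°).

64.3°

At ω = 22 rad/s:
zero (1 + j22·0.1) = 1 + j2.2 → |·| ≈ 2.4166, ∠ ≈ 65.56°
pole (1 + j22·0.001) = 1 + j0.022 → |·| ≈ 1.0002, ∠ ≈ 1.26°
∠G = (65.56°) − (1.26°) = 64.30°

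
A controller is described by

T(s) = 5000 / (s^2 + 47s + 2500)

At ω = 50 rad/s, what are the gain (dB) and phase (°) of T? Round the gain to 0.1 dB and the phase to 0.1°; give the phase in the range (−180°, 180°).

At s = jω = j50:
quadratic: (j50)² + 47·j50 + 2500 = 0 + j2350 → |·| ≈ 2350, ∠ ≈ 90.00°
|T| = 5000 / 2350 ≈ 2.1277
Gain = 20 log₁₀(2.1277) ≈ 6.56 dB
∠T = 0.00° − 90.00° = -90.00°

6.6 dB, -90.0°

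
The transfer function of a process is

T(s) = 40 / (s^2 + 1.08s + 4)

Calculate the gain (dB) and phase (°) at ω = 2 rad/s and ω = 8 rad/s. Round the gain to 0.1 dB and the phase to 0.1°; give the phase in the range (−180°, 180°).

At s = jω = j2:
quadratic: (j2)² + 1.08·j2 + 4 = 0 + j2.16 → |·| ≈ 2.16, ∠ ≈ 90.00°
|T| = 40 / 2.16 ≈ 18.519
Gain = 20 log₁₀(18.519) ≈ 25.35 dB
∠T = 0.00° − 90.00° = -90.00°

At s = jω = j8:
quadratic: (j8)² + 1.08·j8 + 4 = -60 + j8.64 → |·| ≈ 60.619, ∠ ≈ 171.81°
|T| = 40 / 60.619 ≈ 0.65986
Gain = 20 log₁₀(0.65986) ≈ -3.61 dB
∠T = 0.00° − 171.81° = -171.81°

ω = 2: 25.4 dB, -90.0°; ω = 8: -3.6 dB, -171.8°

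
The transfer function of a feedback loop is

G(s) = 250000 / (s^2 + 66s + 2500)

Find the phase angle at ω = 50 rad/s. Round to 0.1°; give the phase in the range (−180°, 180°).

At s = jω = j50:
quadratic: (j50)² + 66·j50 + 2500 = 0 + j3300 → |·| ≈ 3300, ∠ ≈ 90.00°
∠G = 0.00° − 90.00° = -90.00°

-90.0°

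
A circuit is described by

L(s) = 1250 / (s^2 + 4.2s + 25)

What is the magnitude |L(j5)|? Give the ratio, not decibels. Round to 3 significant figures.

At s = jω = j5:
quadratic: (j5)² + 4.2·j5 + 25 = 0 + j21 → |·| ≈ 21, ∠ ≈ 90.00°
|L| = 1250 / 21 ≈ 59.524

59.5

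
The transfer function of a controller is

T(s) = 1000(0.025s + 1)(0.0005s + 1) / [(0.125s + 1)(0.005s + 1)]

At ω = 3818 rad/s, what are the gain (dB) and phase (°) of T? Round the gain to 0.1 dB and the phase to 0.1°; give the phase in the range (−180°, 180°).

27.1 dB, -25.1°

At ω = 3818 rad/s:
zero (1 + j3818·0.025) = 1 + j95.45 → |·| ≈ 95.455, ∠ ≈ 89.40°
zero (1 + j3818·0.0005) = 1 + j1.909 → |·| ≈ 2.1551, ∠ ≈ 62.35°
pole (1 + j3818·0.125) = 1 + j477.25 → |·| ≈ 477.25, ∠ ≈ 89.88°
pole (1 + j3818·0.005) = 1 + j19.09 → |·| ≈ 19.116, ∠ ≈ 87.00°
|T| = 1000 · 95.455 · 2.1551 / (477.25 · 19.116) ≈ 22.549
Gain = 20 log₁₀(22.549) ≈ 27.06 dB
∠T = (89.40° + 62.35°) − (89.88° + 87.00°) = -25.13°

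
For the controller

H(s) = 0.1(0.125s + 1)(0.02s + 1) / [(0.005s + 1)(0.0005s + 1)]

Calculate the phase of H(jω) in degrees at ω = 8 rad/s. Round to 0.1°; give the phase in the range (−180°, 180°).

51.6°

At ω = 8 rad/s:
zero (1 + j8·0.125) = 1 + j1 → |·| ≈ 1.4142, ∠ ≈ 45.00°
zero (1 + j8·0.02) = 1 + j0.16 → |·| ≈ 1.0127, ∠ ≈ 9.09°
pole (1 + j8·0.005) = 1 + j0.04 → |·| ≈ 1.0008, ∠ ≈ 2.29°
pole (1 + j8·0.0005) = 1 + j0.004 → |·| ≈ 1, ∠ ≈ 0.23°
∠H = (45.00° + 9.09°) − (2.29° + 0.23°) = 51.57°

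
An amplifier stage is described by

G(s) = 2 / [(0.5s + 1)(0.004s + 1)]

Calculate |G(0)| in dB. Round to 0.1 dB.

6.0 dB

G(0) = 2 · 1 / 1 = 2
20 log₁₀(2) ≈ 6.02 dB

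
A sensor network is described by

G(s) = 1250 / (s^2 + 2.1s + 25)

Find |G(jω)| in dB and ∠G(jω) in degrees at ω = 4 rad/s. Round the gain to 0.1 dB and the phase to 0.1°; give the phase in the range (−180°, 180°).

At s = jω = j4:
quadratic: (j4)² + 2.1·j4 + 25 = 9 + j8.4 → |·| ≈ 12.311, ∠ ≈ 43.03°
|G| = 1250 / 12.311 ≈ 101.54
Gain = 20 log₁₀(101.54) ≈ 40.13 dB
∠G = 0.00° − 43.03° = -43.03°

40.1 dB, -43.0°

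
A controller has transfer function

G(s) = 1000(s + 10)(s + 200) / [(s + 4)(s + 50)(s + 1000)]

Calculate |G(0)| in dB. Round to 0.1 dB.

G(0) = 1000·10·200 / (4·50·1000) = 10
20 log₁₀(10) ≈ 20.00 dB

20.0 dB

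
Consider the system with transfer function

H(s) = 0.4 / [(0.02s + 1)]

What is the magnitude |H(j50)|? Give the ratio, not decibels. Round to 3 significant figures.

At ω = 50 rad/s:
pole (1 + j50·0.02) = 1 + j1 → |·| ≈ 1.4142, ∠ ≈ 45.00°
|H| = 0.4 · 1 / (1.4142) ≈ 0.28285

0.283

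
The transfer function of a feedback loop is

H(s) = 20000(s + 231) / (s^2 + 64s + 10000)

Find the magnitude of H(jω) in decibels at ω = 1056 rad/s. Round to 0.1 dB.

25.8 dB

At s = jω = j1056:
zero (s+231): 231 + j1056 → |·| = √(231²+1056²) = √1168497 ≈ 1081, ∠ = arctan(1056/231) ≈ 77.66°
quadratic: (j1056)² + 64·j1056 + 10000 = -1105136 + j67584 → |·| ≈ 1.1072e+06, ∠ ≈ 176.50°
|H| = 20000 · 1081 / 1.1072e+06 ≈ 19.527
Gain = 20 log₁₀(19.527) ≈ 25.81 dB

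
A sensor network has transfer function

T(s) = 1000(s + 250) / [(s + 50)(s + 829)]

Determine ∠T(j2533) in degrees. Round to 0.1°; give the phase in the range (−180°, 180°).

At s = jω = j2533:
zero (s+250): 250 + j2533 → |·| = √(250²+2533²) = √6478589 ≈ 2545.3, ∠ = arctan(2533/250) ≈ 84.36°
pole (s+50): 50 + j2533 → |·| = √(50²+2533²) = √6418589 ≈ 2533.5, ∠ = arctan(2533/50) ≈ 88.87°
pole (s+829): 829 + j2533 → |·| = √(829²+2533²) = √7103330 ≈ 2665.2, ∠ = arctan(2533/829) ≈ 71.88°
∠T = 84.36° − 160.75° = -76.39°

-76.4°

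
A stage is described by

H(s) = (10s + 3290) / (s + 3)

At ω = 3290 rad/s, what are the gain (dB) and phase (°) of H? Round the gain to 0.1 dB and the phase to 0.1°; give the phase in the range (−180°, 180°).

20.0 dB, -5.7°

Substitute s = j3290:
Numerator: 10(j3290) + 3290 = 3290 + j32900
Denominator: (j3290) + 3 = 3 + j3290
|N| = √(3290² + 32900²) ≈ 33064, ∠N ≈ 84.29°
|D| = √(3² + 3290²) ≈ 3290, ∠D ≈ 89.95°
|H| = 33064 / 3290 ≈ 10.05
Gain = 20 log₁₀(10.05) ≈ 20.04 dB
∠H = 84.29° − 89.95° = -5.66°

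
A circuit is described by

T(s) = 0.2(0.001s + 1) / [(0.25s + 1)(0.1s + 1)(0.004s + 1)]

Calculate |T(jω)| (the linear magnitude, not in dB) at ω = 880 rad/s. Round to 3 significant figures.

At ω = 880 rad/s:
zero (1 + j880·0.001) = 1 + j0.88 → |·| ≈ 1.3321, ∠ ≈ 41.35°
pole (1 + j880·0.25) = 1 + j220 → |·| ≈ 220, ∠ ≈ 89.74°
pole (1 + j880·0.1) = 1 + j88 → |·| ≈ 88.006, ∠ ≈ 89.35°
pole (1 + j880·0.004) = 1 + j3.52 → |·| ≈ 3.6593, ∠ ≈ 74.14°
|T| = 0.2 · 1.3321 / (220 · 88.006 · 3.6593) ≈ 3.7604e-06

3.76e-06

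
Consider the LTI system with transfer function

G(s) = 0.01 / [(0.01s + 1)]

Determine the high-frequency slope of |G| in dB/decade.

Each pole contributes −20 dB/decade at high frequency; each zero contributes +20 dB/decade.
Net: 0 zero(s) − 1 pole(s) → -20 dB/decade.

-20 dB/decade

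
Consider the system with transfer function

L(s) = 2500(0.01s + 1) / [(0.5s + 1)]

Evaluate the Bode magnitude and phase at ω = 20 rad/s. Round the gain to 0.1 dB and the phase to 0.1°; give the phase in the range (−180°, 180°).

48.1 dB, -73.0°

At ω = 20 rad/s:
zero (1 + j20·0.01) = 1 + j0.2 → |·| ≈ 1.0198, ∠ ≈ 11.31°
pole (1 + j20·0.5) = 1 + j10 → |·| ≈ 10.05, ∠ ≈ 84.29°
|L| = 2500 · 1.0198 / (10.05) ≈ 253.68
Gain = 20 log₁₀(253.68) ≈ 48.09 dB
∠L = (11.31°) − (84.29°) = -72.98°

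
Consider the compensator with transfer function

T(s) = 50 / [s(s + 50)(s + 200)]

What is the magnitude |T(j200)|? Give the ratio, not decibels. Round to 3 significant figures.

4.29e-06

At s = jω = j200:
pole (s+50): 50 + j200 → |·| = √(50²+200²) = √42500 ≈ 206.16, ∠ = arctan(200/50) ≈ 75.96°
pole (s+200): 200 + j200 → |·| = √(200²+200²) = √80000 ≈ 282.84, ∠ = arctan(200/200) ≈ 45.00°
pole at origin: |s| = 200, ∠ = 90.00° (in denominator)
|T| = 50 / 1.1662e+07 ≈ 4.2874e-06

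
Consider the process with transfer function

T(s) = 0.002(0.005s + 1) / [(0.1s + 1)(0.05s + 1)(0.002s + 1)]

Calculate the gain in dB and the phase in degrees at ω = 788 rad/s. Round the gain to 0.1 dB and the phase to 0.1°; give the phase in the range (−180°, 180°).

-117.1 dB, -159.7°

At ω = 788 rad/s:
zero (1 + j788·0.005) = 1 + j3.94 → |·| ≈ 4.0649, ∠ ≈ 75.76°
pole (1 + j788·0.1) = 1 + j78.8 → |·| ≈ 78.806, ∠ ≈ 89.27°
pole (1 + j788·0.05) = 1 + j39.4 → |·| ≈ 39.413, ∠ ≈ 88.55°
pole (1 + j788·0.002) = 1 + j1.576 → |·| ≈ 1.8665, ∠ ≈ 57.60°
|T| = 0.002 · 4.0649 / (78.806 · 39.413 · 1.8665) ≈ 1.4023e-06
Gain = 20 log₁₀(1.4023e-06) ≈ -117.06 dB
∠T = (75.76°) − (89.27° + 88.55° + 57.60°) = -159.66°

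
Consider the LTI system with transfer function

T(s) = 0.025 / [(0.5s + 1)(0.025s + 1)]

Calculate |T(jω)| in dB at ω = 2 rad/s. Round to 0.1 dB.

At ω = 2 rad/s:
pole (1 + j2·0.5) = 1 + j1 → |·| ≈ 1.4142, ∠ ≈ 45.00°
pole (1 + j2·0.025) = 1 + j0.05 → |·| ≈ 1.0012, ∠ ≈ 2.86°
|T| = 0.025 · 1 / (1.4142 · 1.0012) ≈ 0.017657
Gain = 20 log₁₀(0.017657) ≈ -35.06 dB

-35.1 dB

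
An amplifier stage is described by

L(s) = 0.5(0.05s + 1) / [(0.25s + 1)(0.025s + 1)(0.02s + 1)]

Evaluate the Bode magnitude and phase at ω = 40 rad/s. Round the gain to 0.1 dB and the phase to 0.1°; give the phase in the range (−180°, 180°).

At ω = 40 rad/s:
zero (1 + j40·0.05) = 1 + j2 → |·| ≈ 2.2361, ∠ ≈ 63.43°
pole (1 + j40·0.25) = 1 + j10 → |·| ≈ 10.05, ∠ ≈ 84.29°
pole (1 + j40·0.025) = 1 + j1 → |·| ≈ 1.4142, ∠ ≈ 45.00°
pole (1 + j40·0.02) = 1 + j0.8 → |·| ≈ 1.2806, ∠ ≈ 38.66°
|L| = 0.5 · 2.2361 / (10.05 · 1.4142 · 1.2806) ≈ 0.061429
Gain = 20 log₁₀(0.061429) ≈ -24.23 dB
∠L = (63.43°) − (84.29° + 45.00° + 38.66°) = -104.52°

-24.2 dB, -104.5°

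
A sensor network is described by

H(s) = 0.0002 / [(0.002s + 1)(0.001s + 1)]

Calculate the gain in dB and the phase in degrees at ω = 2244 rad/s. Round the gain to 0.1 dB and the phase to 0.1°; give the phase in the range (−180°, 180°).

-95.0 dB, -143.4°

At ω = 2244 rad/s:
pole (1 + j2244·0.002) = 1 + j4.488 → |·| ≈ 4.5981, ∠ ≈ 77.44°
pole (1 + j2244·0.001) = 1 + j2.244 → |·| ≈ 2.4567, ∠ ≈ 65.98°
|H| = 0.0002 · 1 / (4.5981 · 2.4567) ≈ 1.7705e-05
Gain = 20 log₁₀(1.7705e-05) ≈ -95.04 dB
∠H = (0°) − (77.44° + 65.98°) = -143.42°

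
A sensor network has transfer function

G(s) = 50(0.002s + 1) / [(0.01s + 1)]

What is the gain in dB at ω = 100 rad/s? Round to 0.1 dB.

31.1 dB

At ω = 100 rad/s:
zero (1 + j100·0.002) = 1 + j0.2 → |·| ≈ 1.0198, ∠ ≈ 11.31°
pole (1 + j100·0.01) = 1 + j1 → |·| ≈ 1.4142, ∠ ≈ 45.00°
|G| = 50 · 1.0198 / (1.4142) ≈ 36.056
Gain = 20 log₁₀(36.056) ≈ 31.14 dB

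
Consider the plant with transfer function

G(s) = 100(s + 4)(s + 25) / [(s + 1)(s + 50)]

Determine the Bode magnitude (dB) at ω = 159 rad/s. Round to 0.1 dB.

39.7 dB

At s = jω = j159:
zero (s+4): 4 + j159 → |·| = √(4²+159²) = √25297 ≈ 159.05, ∠ = arctan(159/4) ≈ 88.56°
zero (s+25): 25 + j159 → |·| = √(25²+159²) = √25906 ≈ 160.95, ∠ = arctan(159/25) ≈ 81.06°
pole (s+1): 1 + j159 → |·| = √(1²+159²) = √25282 ≈ 159, ∠ = arctan(159/1) ≈ 89.64°
pole (s+50): 50 + j159 → |·| = √(50²+159²) = √27781 ≈ 166.68, ∠ = arctan(159/50) ≈ 72.54°
|G| = 100 · 25599 / 26502 ≈ 96.593
Gain = 20 log₁₀(96.593) ≈ 39.70 dB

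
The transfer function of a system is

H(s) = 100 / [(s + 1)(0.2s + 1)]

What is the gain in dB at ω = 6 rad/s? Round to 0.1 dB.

20.4 dB

At ω = 6 rad/s:
pole (1 + j6·1) = 1 + j6 → |·| ≈ 6.0828, ∠ ≈ 80.54°
pole (1 + j6·0.2) = 1 + j1.2 → |·| ≈ 1.562, ∠ ≈ 50.19°
|H| = 100 · 1 / (6.0828 · 1.562) ≈ 10.525
Gain = 20 log₁₀(10.525) ≈ 20.44 dB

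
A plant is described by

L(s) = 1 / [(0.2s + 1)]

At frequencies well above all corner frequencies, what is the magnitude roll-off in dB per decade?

Each pole contributes −20 dB/decade at high frequency; each zero contributes +20 dB/decade.
Net: 0 zero(s) − 1 pole(s) → -20 dB/decade.

-20 dB/decade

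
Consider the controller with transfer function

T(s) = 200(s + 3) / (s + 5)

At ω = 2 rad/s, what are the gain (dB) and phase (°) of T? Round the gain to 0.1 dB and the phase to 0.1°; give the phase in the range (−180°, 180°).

At s = jω = j2:
zero (s+3): 3 + j2 → |·| = √(3²+2²) = √13 ≈ 3.6056, ∠ = arctan(2/3) ≈ 33.69°
pole (s+5): 5 + j2 → |·| = √(5²+2²) = √29 ≈ 5.3852, ∠ = arctan(2/5) ≈ 21.80°
|T| = 200 · 3.6056 / 5.3852 ≈ 133.91
Gain = 20 log₁₀(133.91) ≈ 42.54 dB
∠T = 33.69° − 21.80° = 11.89°

42.5 dB, 11.9°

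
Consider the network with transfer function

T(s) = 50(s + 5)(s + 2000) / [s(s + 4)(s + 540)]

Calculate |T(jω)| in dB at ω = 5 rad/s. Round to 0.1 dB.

At s = jω = j5:
zero (s+5): 5 + j5 → |·| = √(5²+5²) = √50 ≈ 7.0711, ∠ = arctan(5/5) ≈ 45.00°
zero (s+2000): 2000 + j5 → |·| = √(2000²+5²) = √4000025 ≈ 2000, ∠ = arctan(5/2000) ≈ 0.14°
pole (s+4): 4 + j5 → |·| = √(4²+5²) = √41 ≈ 6.4031, ∠ = arctan(5/4) ≈ 51.34°
pole (s+540): 540 + j5 → |·| = √(540²+5²) = √291625 ≈ 540.02, ∠ = arctan(5/540) ≈ 0.53°
pole at origin: |s| = 5, ∠ = 90.00° (in denominator)
|T| = 50 · 14142 / 17289 ≈ 40.899
Gain = 20 log₁₀(40.899) ≈ 32.23 dB

32.2 dB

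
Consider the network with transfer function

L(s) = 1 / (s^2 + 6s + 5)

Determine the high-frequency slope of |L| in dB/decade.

-40 dB/decade

Each pole contributes −20 dB/decade at high frequency; each zero contributes +20 dB/decade.
Net: 0 zero(s) − 2 pole(s) → -40 dB/decade.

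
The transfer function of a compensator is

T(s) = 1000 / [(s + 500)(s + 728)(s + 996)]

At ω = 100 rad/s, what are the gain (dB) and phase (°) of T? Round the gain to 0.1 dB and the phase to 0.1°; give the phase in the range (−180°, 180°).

At s = jω = j100:
pole (s+500): 500 + j100 → |·| = √(500²+100²) = √260000 ≈ 509.9, ∠ = arctan(100/500) ≈ 11.31°
pole (s+728): 728 + j100 → |·| = √(728²+100²) = √539984 ≈ 734.84, ∠ = arctan(100/728) ≈ 7.82°
pole (s+996): 996 + j100 → |·| = √(996²+100²) = √1002016 ≈ 1001, ∠ = arctan(100/996) ≈ 5.73°
|T| = 1000 / 3.7507e+08 ≈ 2.6662e-06
Gain = 20 log₁₀(2.6662e-06) ≈ -111.48 dB
∠T = 0.00° − 24.86° = -24.86°

-111.5 dB, -24.9°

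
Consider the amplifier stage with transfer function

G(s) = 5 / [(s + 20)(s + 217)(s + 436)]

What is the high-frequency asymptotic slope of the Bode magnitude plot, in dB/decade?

Each pole contributes −20 dB/decade at high frequency; each zero contributes +20 dB/decade.
Net: 0 zero(s) − 3 pole(s) → -60 dB/decade.

-60 dB/decade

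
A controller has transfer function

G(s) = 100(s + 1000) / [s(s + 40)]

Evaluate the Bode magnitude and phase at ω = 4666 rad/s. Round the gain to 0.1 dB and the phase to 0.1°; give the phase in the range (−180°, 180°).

At s = jω = j4666:
zero (s+1000): 1000 + j4666 → |·| = √(1000²+4666²) = √22771556 ≈ 4772, ∠ = arctan(4666/1000) ≈ 77.90°
pole (s+40): 40 + j4666 → |·| = √(40²+4666²) = √21773156 ≈ 4666.2, ∠ = arctan(4666/40) ≈ 89.51°
pole at origin: |s| = 4666, ∠ = 90.00° (in denominator)
|G| = 100 · 4772 / 2.1772e+07 ≈ 0.021918
Gain = 20 log₁₀(0.021918) ≈ -33.18 dB
∠G = 77.90° − 179.51° = -101.61°

-33.2 dB, -101.6°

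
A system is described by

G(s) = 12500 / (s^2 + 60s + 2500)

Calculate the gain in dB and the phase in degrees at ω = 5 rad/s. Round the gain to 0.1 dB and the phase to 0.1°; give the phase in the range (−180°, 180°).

14.0 dB, -6.9°

At s = jω = j5:
quadratic: (j5)² + 60·j5 + 2500 = 2475 + j300 → |·| ≈ 2493.1, ∠ ≈ 6.91°
|G| = 12500 / 2493.1 ≈ 5.0138
Gain = 20 log₁₀(5.0138) ≈ 14.00 dB
∠G = 0.00° − 6.91° = -6.91°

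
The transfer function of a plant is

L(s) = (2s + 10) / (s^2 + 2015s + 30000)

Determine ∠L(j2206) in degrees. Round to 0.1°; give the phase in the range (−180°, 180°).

-47.5°

Substitute s = j2206:
Numerator: 2(j2206) + 10 = 10 + j4412
Denominator: (j2206)^2 + 2015(j2206) + 30000 = -4836436 + j4445090
|N| = √(10² + 4412²) ≈ 4412, ∠N ≈ 89.87°
|D| = √(4836436² + 4445090²) ≈ 6.5689e+06, ∠D ≈ 137.41°
∠L = 89.87° − 137.41° = -47.54°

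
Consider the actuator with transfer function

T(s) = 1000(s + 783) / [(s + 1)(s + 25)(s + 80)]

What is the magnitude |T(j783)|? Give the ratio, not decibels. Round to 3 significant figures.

At s = jω = j783:
zero (s+783): 783 + j783 → |·| = √(783²+783²) = √1226178 ≈ 1107.3, ∠ = arctan(783/783) ≈ 45.00°
pole (s+1): 1 + j783 → |·| = √(1²+783²) = √613090 ≈ 783, ∠ = arctan(783/1) ≈ 89.93°
pole (s+25): 25 + j783 → |·| = √(25²+783²) = √613714 ≈ 783.4, ∠ = arctan(783/25) ≈ 88.17°
pole (s+80): 80 + j783 → |·| = √(80²+783²) = √619489 ≈ 787.08, ∠ = arctan(783/80) ≈ 84.17°
|T| = 1000 · 1107.3 / 4.828e+08 ≈ 0.0022935

0.00229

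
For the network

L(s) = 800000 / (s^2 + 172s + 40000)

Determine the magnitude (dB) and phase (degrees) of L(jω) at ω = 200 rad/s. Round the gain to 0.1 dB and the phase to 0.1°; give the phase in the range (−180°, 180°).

27.3 dB, -90.0°

At s = jω = j200:
quadratic: (j200)² + 172·j200 + 40000 = 0 + j34400 → |·| ≈ 34400, ∠ ≈ 90.00°
|L| = 800000 / 34400 ≈ 23.256
Gain = 20 log₁₀(23.256) ≈ 27.33 dB
∠L = 0.00° − 90.00° = -90.00°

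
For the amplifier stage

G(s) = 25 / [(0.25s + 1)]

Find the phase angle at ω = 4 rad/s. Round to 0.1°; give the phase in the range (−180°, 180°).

At ω = 4 rad/s:
pole (1 + j4·0.25) = 1 + j1 → |·| ≈ 1.4142, ∠ ≈ 45.00°
∠G = (0°) − (45.00°) = -45.00°

-45.0°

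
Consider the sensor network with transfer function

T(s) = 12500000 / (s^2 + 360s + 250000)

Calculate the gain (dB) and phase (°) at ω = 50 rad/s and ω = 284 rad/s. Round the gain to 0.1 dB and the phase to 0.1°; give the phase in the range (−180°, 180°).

At s = jω = j50:
quadratic: (j50)² + 360·j50 + 250000 = 247500 + j18000 → |·| ≈ 2.4815e+05, ∠ ≈ 4.16°
|T| = 12500000 / 2.4815e+05 ≈ 50.373
Gain = 20 log₁₀(50.373) ≈ 34.04 dB
∠T = 0.00° − 4.16° = -4.16°

At s = jω = j284:
quadratic: (j284)² + 360·j284 + 250000 = 169344 + j102240 → |·| ≈ 1.9781e+05, ∠ ≈ 31.12°
|T| = 12500000 / 1.9781e+05 ≈ 63.192
Gain = 20 log₁₀(63.192) ≈ 36.01 dB
∠T = 0.00° − 31.12° = -31.12°

ω = 50: 34.0 dB, -4.2°; ω = 284: 36.0 dB, -31.1°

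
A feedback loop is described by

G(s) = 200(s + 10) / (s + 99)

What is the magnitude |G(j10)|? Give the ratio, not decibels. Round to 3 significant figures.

At s = jω = j10:
zero (s+10): 10 + j10 → |·| = √(10²+10²) = √200 ≈ 14.142, ∠ = arctan(10/10) ≈ 45.00°
pole (s+99): 99 + j10 → |·| = √(99²+10²) = √9901 ≈ 99.504, ∠ = arctan(10/99) ≈ 5.77°
|G| = 200 · 14.142 / 99.504 ≈ 28.425

28.4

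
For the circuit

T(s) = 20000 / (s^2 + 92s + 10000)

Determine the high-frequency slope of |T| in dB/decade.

-40 dB/decade

Each pole contributes −20 dB/decade at high frequency; each zero contributes +20 dB/decade.
Net: 0 zero(s) − 2 pole(s) → -40 dB/decade.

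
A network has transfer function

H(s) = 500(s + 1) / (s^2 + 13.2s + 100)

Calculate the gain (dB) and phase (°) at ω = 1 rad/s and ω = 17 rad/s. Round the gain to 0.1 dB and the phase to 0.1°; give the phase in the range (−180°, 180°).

ω = 1: 17.0 dB, 37.4°; ω = 17: 29.3 dB, -43.5°

At s = jω = j1:
zero (s+1): 1 + j1 → |·| = √(1²+1²) = √2 ≈ 1.4142, ∠ = arctan(1/1) ≈ 45.00°
quadratic: (j1)² + 13.2·j1 + 100 = 99 + j13.2 → |·| ≈ 99.876, ∠ ≈ 7.59°
|H| = 500 · 1.4142 / 99.876 ≈ 7.0798
Gain = 20 log₁₀(7.0798) ≈ 17.00 dB
∠H = 45.00° − 7.59° = 37.41°

At s = jω = j17:
zero (s+1): 1 + j17 → |·| = √(1²+17²) = √290 ≈ 17.029, ∠ = arctan(17/1) ≈ 86.63°
quadratic: (j17)² + 13.2·j17 + 100 = -189 + j224.4 → |·| ≈ 293.39, ∠ ≈ 130.11°
|H| = 500 · 17.029 / 293.39 ≈ 29.021
Gain = 20 log₁₀(29.021) ≈ 29.25 dB
∠H = 86.63° − 130.11° = -43.48°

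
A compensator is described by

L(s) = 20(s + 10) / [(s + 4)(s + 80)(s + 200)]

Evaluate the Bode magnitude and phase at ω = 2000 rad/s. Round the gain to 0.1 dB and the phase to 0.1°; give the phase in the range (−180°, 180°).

At s = jω = j2000:
zero (s+10): 10 + j2000 → |·| = √(10²+2000²) = √4000100 ≈ 2000, ∠ = arctan(2000/10) ≈ 89.71°
pole (s+4): 4 + j2000 → |·| = √(4²+2000²) = √4000016 ≈ 2000, ∠ = arctan(2000/4) ≈ 89.89°
pole (s+80): 80 + j2000 → |·| = √(80²+2000²) = √4006400 ≈ 2001.6, ∠ = arctan(2000/80) ≈ 87.71°
pole (s+200): 200 + j2000 → |·| = √(200²+2000²) = √4040000 ≈ 2010, ∠ = arctan(2000/200) ≈ 84.29°
|L| = 20 · 2000 / 8.0464e+09 ≈ 4.9712e-06
Gain = 20 log₁₀(4.9712e-06) ≈ -106.07 dB
∠L = 89.71° − 261.89° = -172.18°

-106.1 dB, -172.2°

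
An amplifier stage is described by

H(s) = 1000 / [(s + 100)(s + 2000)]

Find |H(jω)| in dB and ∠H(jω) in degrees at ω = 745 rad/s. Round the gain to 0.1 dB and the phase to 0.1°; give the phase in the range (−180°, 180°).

-64.1 dB, -102.8°

At s = jω = j745:
pole (s+100): 100 + j745 → |·| = √(100²+745²) = √565025 ≈ 751.68, ∠ = arctan(745/100) ≈ 82.35°
pole (s+2000): 2000 + j745 → |·| = √(2000²+745²) = √4555025 ≈ 2134.3, ∠ = arctan(745/2000) ≈ 20.43°
|H| = 1000 / 1.6043e+06 ≈ 0.00062332
Gain = 20 log₁₀(0.00062332) ≈ -64.11 dB
∠H = 0.00° − 102.78° = -102.78°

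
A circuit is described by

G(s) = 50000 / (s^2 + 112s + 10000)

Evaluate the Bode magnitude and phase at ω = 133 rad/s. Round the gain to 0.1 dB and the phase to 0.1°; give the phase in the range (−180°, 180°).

At s = jω = j133:
quadratic: (j133)² + 112·j133 + 10000 = -7689 + j14896 → |·| ≈ 16763, ∠ ≈ 117.30°
|G| = 50000 / 16763 ≈ 2.9828
Gain = 20 log₁₀(2.9828) ≈ 9.49 dB
∠G = 0.00° − 117.30° = -117.30°

9.5 dB, -117.3°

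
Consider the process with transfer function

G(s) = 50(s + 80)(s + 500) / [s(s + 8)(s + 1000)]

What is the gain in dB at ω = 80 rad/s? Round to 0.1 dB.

-7.1 dB

At s = jω = j80:
zero (s+80): 80 + j80 → |·| = √(80²+80²) = √12800 ≈ 113.14, ∠ = arctan(80/80) ≈ 45.00°
zero (s+500): 500 + j80 → |·| = √(500²+80²) = √256400 ≈ 506.36, ∠ = arctan(80/500) ≈ 9.09°
pole (s+8): 8 + j80 → |·| = √(8²+80²) = √6464 ≈ 80.399, ∠ = arctan(80/8) ≈ 84.29°
pole (s+1000): 1000 + j80 → |·| = √(1000²+80²) = √1006400 ≈ 1003.2, ∠ = arctan(80/1000) ≈ 4.57°
pole at origin: |s| = 80, ∠ = 90.00° (in denominator)
|G| = 50 · 57290 / 6.4525e+06 ≈ 0.44394
Gain = 20 log₁₀(0.44394) ≈ -7.05 dB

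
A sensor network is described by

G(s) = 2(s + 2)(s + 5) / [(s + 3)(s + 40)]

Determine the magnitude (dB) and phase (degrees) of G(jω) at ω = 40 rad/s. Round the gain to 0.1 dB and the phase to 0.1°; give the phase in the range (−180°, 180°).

3.1 dB, 39.3°

At s = jω = j40:
zero (s+2): 2 + j40 → |·| = √(2²+40²) = √1604 ≈ 40.05, ∠ = arctan(40/2) ≈ 87.14°
zero (s+5): 5 + j40 → |·| = √(5²+40²) = √1625 ≈ 40.311, ∠ = arctan(40/5) ≈ 82.87°
pole (s+3): 3 + j40 → |·| = √(3²+40²) = √1609 ≈ 40.112, ∠ = arctan(40/3) ≈ 85.71°
pole (s+40): 40 + j40 → |·| = √(40²+40²) = √3200 ≈ 56.569, ∠ = arctan(40/40) ≈ 45.00°
|G| = 2 · 1614.5 / 2269.1 ≈ 1.423
Gain = 20 log₁₀(1.423) ≈ 3.06 dB
∠G = 170.01° − 130.71° = 39.30°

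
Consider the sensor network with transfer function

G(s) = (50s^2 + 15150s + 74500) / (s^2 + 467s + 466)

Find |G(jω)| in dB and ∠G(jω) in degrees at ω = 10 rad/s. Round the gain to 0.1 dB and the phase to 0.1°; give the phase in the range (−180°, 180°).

Substitute s = j10:
Numerator: 50(j10)^2 + 15150(j10) + 74500 = 69500 + j151500
Denominator: (j10)^2 + 467(j10) + 466 = 366 + j4670
|N| = √(69500² + 151500²) ≈ 1.6668e+05, ∠N ≈ 65.36°
|D| = √(366² + 4670²) ≈ 4684.3, ∠D ≈ 85.52°
|G| = 1.6668e+05 / 4684.3 ≈ 35.583
Gain = 20 log₁₀(35.583) ≈ 31.02 dB
∠G = 65.36° − 85.52° = -20.16°

31.0 dB, -20.2°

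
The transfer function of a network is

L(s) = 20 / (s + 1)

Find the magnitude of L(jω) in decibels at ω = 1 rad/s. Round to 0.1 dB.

At s = jω = j1:
pole (s+1): 1 + j1 → |·| = √(1²+1²) = √2 ≈ 1.4142, ∠ = arctan(1/1) ≈ 45.00°
|L| = 20 / 1.4142 ≈ 14.142
Gain = 20 log₁₀(14.142) ≈ 23.01 dB

23.0 dB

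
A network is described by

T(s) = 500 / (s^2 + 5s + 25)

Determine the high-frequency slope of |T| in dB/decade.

-40 dB/decade

Each pole contributes −20 dB/decade at high frequency; each zero contributes +20 dB/decade.
Net: 0 zero(s) − 2 pole(s) → -40 dB/decade.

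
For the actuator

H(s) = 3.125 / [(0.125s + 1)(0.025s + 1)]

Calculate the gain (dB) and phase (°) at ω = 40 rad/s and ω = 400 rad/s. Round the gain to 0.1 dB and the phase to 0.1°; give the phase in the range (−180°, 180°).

ω = 40: -7.3 dB, -123.7°; ω = 400: -44.1 dB, -173.1°

At ω = 40 rad/s:
pole (1 + j40·0.125) = 1 + j5 → |·| ≈ 5.099, ∠ ≈ 78.69°
pole (1 + j40·0.025) = 1 + j1 → |·| ≈ 1.4142, ∠ ≈ 45.00°
|H| = 3.125 · 1 / (5.099 · 1.4142) ≈ 0.43337
Gain = 20 log₁₀(0.43337) ≈ -7.26 dB
∠H = (0°) − (78.69° + 45.00°) = -123.69°

At ω = 400 rad/s:
pole (1 + j400·0.125) = 1 + j50 → |·| ≈ 50.01, ∠ ≈ 88.85°
pole (1 + j400·0.025) = 1 + j10 → |·| ≈ 10.05, ∠ ≈ 84.29°
|H| = 3.125 · 1 / (50.01 · 10.05) ≈ 0.0062177
Gain = 20 log₁₀(0.0062177) ≈ -44.13 dB
∠H = (0°) − (88.85° + 84.29°) = -173.14°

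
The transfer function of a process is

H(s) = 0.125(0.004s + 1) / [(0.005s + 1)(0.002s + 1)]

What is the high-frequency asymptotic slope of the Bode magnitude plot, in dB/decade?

Each pole contributes −20 dB/decade at high frequency; each zero contributes +20 dB/decade.
Net: 1 zero(s) − 2 pole(s) → -20 dB/decade.

-20 dB/decade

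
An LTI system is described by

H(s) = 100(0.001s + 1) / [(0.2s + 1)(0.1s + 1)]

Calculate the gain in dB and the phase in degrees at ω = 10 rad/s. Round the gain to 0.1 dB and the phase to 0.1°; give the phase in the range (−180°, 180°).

30.0 dB, -107.9°

At ω = 10 rad/s:
zero (1 + j10·0.001) = 1 + j0.01 → |·| ≈ 1, ∠ ≈ 0.57°
pole (1 + j10·0.2) = 1 + j2 → |·| ≈ 2.2361, ∠ ≈ 63.43°
pole (1 + j10·0.1) = 1 + j1 → |·| ≈ 1.4142, ∠ ≈ 45.00°
|H| = 100 · 1 / (2.2361 · 1.4142) ≈ 31.623
Gain = 20 log₁₀(31.623) ≈ 30.00 dB
∠H = (0.57°) − (63.43° + 45.00°) = -107.86°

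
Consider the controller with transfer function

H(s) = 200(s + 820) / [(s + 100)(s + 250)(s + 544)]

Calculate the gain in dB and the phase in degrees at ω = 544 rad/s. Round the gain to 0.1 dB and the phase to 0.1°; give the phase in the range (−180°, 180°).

-62.2 dB, -156.3°

At s = jω = j544:
zero (s+820): 820 + j544 → |·| = √(820²+544²) = √968336 ≈ 984.04, ∠ = arctan(544/820) ≈ 33.56°
pole (s+100): 100 + j544 → |·| = √(100²+544²) = √305936 ≈ 553.11, ∠ = arctan(544/100) ≈ 79.58°
pole (s+250): 250 + j544 → |·| = √(250²+544²) = √358436 ≈ 598.7, ∠ = arctan(544/250) ≈ 65.32°
pole (s+544): 544 + j544 → |·| = √(544²+544²) = √591872 ≈ 769.33, ∠ = arctan(544/544) ≈ 45.00°
|H| = 200 · 984.04 / 2.5476e+08 ≈ 0.00077252
Gain = 20 log₁₀(0.00077252) ≈ -62.24 dB
∠H = 33.56° − 189.90° = -156.34°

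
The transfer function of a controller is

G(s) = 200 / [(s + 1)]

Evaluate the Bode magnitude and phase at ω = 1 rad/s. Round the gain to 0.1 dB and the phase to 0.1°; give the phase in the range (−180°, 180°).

43.0 dB, -45.0°

At ω = 1 rad/s:
pole (1 + j1·1) = 1 + j1 → |·| ≈ 1.4142, ∠ ≈ 45.00°
|G| = 200 · 1 / (1.4142) ≈ 141.42
Gain = 20 log₁₀(141.42) ≈ 43.01 dB
∠G = (0°) − (45.00°) = -45.00°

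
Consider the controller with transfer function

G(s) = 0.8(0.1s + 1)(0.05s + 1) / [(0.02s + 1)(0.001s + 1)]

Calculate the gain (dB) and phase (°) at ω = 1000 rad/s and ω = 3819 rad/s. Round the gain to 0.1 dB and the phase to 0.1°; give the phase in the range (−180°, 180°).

At ω = 1000 rad/s:
zero (1 + j1000·0.1) = 1 + j100 → |·| ≈ 100, ∠ ≈ 89.43°
zero (1 + j1000·0.05) = 1 + j50 → |·| ≈ 50.01, ∠ ≈ 88.85°
pole (1 + j1000·0.02) = 1 + j20 → |·| ≈ 20.025, ∠ ≈ 87.14°
pole (1 + j1000·0.001) = 1 + j1 → |·| ≈ 1.4142, ∠ ≈ 45.00°
|G| = 0.8 · 100 · 50.01 / (20.025 · 1.4142) ≈ 141.27
Gain = 20 log₁₀(141.27) ≈ 43.00 dB
∠G = (89.43° + 88.85°) − (87.14° + 45.00°) = 46.14°

At ω = 3819 rad/s:
zero (1 + j3819·0.1) = 1 + j381.9 → |·| ≈ 381.9, ∠ ≈ 89.85°
zero (1 + j3819·0.05) = 1 + j190.95 → |·| ≈ 190.95, ∠ ≈ 89.70°
pole (1 + j3819·0.02) = 1 + j76.38 → |·| ≈ 76.387, ∠ ≈ 89.25°
pole (1 + j3819·0.001) = 1 + j3.819 → |·| ≈ 3.9478, ∠ ≈ 75.33°
|G| = 0.8 · 381.9 · 190.95 / (76.387 · 3.9478) ≈ 193.46
Gain = 20 log₁₀(193.46) ≈ 45.73 dB
∠G = (89.85° + 89.70°) − (89.25° + 75.33°) = 14.97°

ω = 1000: 43.0 dB, 46.1°; ω = 3819: 45.7 dB, 15.0°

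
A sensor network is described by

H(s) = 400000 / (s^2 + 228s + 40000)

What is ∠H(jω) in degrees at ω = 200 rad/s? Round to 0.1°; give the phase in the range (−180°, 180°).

At s = jω = j200:
quadratic: (j200)² + 228·j200 + 40000 = 0 + j45600 → |·| ≈ 45600, ∠ ≈ 90.00°
∠H = 0.00° − 90.00° = -90.00°

-90.0°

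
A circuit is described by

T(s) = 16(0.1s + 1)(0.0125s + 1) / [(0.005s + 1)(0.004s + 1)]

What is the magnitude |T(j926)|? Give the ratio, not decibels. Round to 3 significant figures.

947

At ω = 926 rad/s:
zero (1 + j926·0.1) = 1 + j92.6 → |·| ≈ 92.605, ∠ ≈ 89.38°
zero (1 + j926·0.0125) = 1 + j11.575 → |·| ≈ 11.618, ∠ ≈ 85.06°
pole (1 + j926·0.005) = 1 + j4.63 → |·| ≈ 4.7368, ∠ ≈ 77.81°
pole (1 + j926·0.004) = 1 + j3.704 → |·| ≈ 3.8366, ∠ ≈ 74.89°
|T| = 16 · 92.605 · 11.618 / (4.7368 · 3.8366) ≈ 947.23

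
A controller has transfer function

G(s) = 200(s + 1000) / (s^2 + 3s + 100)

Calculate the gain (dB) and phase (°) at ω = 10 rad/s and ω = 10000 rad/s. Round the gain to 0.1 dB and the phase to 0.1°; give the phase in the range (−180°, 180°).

At s = jω = j10:
zero (s+1000): 1000 + j10 → |·| = √(1000²+10²) = √1000100 ≈ 1000, ∠ = arctan(10/1000) ≈ 0.57°
quadratic: (j10)² + 3·j10 + 100 = 0 + j30 → |·| ≈ 30, ∠ ≈ 90.00°
|G| = 200 · 1000 / 30 ≈ 6666.7
Gain = 20 log₁₀(6666.7) ≈ 76.48 dB
∠G = 0.57° − 90.00° = -89.43°

At s = jω = j10000:
zero (s+1000): 1000 + j10000 → |·| = √(1000²+10000²) = √101000000 ≈ 10050, ∠ = arctan(10000/1000) ≈ 84.29°
quadratic: (j10000)² + 3·j10000 + 100 = -99999900 + j30000 → |·| ≈ 1e+08, ∠ ≈ 179.98°
|G| = 200 · 10050 / 1e+08 ≈ 0.0201
Gain = 20 log₁₀(0.0201) ≈ -33.94 dB
∠G = 84.29° − 179.98° = -95.69°

ω = 10: 76.5 dB, -89.4°; ω = 10000: -33.9 dB, -95.7°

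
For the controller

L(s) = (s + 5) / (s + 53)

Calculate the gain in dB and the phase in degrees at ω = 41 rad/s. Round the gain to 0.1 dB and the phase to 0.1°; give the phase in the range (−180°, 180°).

At s = jω = j41:
zero (s+5): 5 + j41 → |·| = √(5²+41²) = √1706 ≈ 41.304, ∠ = arctan(41/5) ≈ 83.05°
pole (s+53): 53 + j41 → |·| = √(53²+41²) = √4490 ≈ 67.007, ∠ = arctan(41/53) ≈ 37.72°
|L| = 1 · 41.304 / 67.007 ≈ 0.61641
Gain = 20 log₁₀(0.61641) ≈ -4.20 dB
∠L = 83.05° − 37.72° = 45.33°

-4.2 dB, 45.3°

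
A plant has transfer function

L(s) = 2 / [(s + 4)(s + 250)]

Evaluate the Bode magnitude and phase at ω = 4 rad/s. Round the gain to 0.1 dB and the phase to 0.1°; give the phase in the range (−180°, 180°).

-57.0 dB, -45.9°

At s = jω = j4:
pole (s+4): 4 + j4 → |·| = √(4²+4²) = √32 ≈ 5.6569, ∠ = arctan(4/4) ≈ 45.00°
pole (s+250): 250 + j4 → |·| = √(250²+4²) = √62516 ≈ 250.03, ∠ = arctan(4/250) ≈ 0.92°
|L| = 2 / 1414.4 ≈ 0.001414
Gain = 20 log₁₀(0.001414) ≈ -56.99 dB
∠L = 0.00° − 45.92° = -45.92°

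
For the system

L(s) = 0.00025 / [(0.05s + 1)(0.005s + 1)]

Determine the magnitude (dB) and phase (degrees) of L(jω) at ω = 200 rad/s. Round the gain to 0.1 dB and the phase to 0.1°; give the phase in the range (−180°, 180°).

-95.1 dB, -129.3°

At ω = 200 rad/s:
pole (1 + j200·0.05) = 1 + j10 → |·| ≈ 10.05, ∠ ≈ 84.29°
pole (1 + j200·0.005) = 1 + j1 → |·| ≈ 1.4142, ∠ ≈ 45.00°
|L| = 0.00025 · 1 / (10.05 · 1.4142) ≈ 1.759e-05
Gain = 20 log₁₀(1.759e-05) ≈ -95.09 dB
∠L = (0°) − (84.29° + 45.00°) = -129.29°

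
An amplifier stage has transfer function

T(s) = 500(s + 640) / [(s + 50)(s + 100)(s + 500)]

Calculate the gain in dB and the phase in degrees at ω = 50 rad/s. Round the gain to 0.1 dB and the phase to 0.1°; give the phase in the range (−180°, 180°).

At s = jω = j50:
zero (s+640): 640 + j50 → |·| = √(640²+50²) = √412100 ≈ 641.95, ∠ = arctan(50/640) ≈ 4.47°
pole (s+50): 50 + j50 → |·| = √(50²+50²) = √5000 ≈ 70.711, ∠ = arctan(50/50) ≈ 45.00°
pole (s+100): 100 + j50 → |·| = √(100²+50²) = √12500 ≈ 111.8, ∠ = arctan(50/100) ≈ 26.57°
pole (s+500): 500 + j50 → |·| = √(500²+50²) = √252500 ≈ 502.49, ∠ = arctan(50/500) ≈ 5.71°
|T| = 500 · 641.95 / 3.9724e+06 ≈ 0.080801
Gain = 20 log₁₀(0.080801) ≈ -21.85 dB
∠T = 4.47° − 77.28° = -72.81°

-21.9 dB, -72.8°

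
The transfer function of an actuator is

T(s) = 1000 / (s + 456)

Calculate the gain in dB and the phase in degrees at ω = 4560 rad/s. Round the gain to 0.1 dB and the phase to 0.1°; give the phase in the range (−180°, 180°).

-13.2 dB, -84.3°

Substitute s = j4560:
Numerator: 1000 = 1000 + j0
Denominator: (j4560) + 456 = 456 + j4560
|N| = √(1000² + 0²) ≈ 1000, ∠N ≈ 0.00°
|D| = √(456² + 4560²) ≈ 4582.7, ∠D ≈ 84.29°
|T| = 1000 / 4582.7 ≈ 0.21821
Gain = 20 log₁₀(0.21821) ≈ -13.22 dB
∠T = 0.00° − 84.29° = -84.29°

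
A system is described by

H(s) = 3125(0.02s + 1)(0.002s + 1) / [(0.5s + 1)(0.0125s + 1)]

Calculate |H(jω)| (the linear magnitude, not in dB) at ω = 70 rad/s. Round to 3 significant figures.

117

At ω = 70 rad/s:
zero (1 + j70·0.02) = 1 + j1.4 → |·| ≈ 1.7205, ∠ ≈ 54.46°
zero (1 + j70·0.002) = 1 + j0.14 → |·| ≈ 1.0098, ∠ ≈ 7.97°
pole (1 + j70·0.5) = 1 + j35 → |·| ≈ 35.014, ∠ ≈ 88.36°
pole (1 + j70·0.0125) = 1 + j0.875 → |·| ≈ 1.3288, ∠ ≈ 41.19°
|H| = 3125 · 1.7205 · 1.0098 / (35.014 · 1.3288) ≈ 116.69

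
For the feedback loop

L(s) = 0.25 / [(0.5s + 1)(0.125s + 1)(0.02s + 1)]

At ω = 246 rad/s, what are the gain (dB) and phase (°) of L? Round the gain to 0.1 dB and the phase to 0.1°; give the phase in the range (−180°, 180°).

-97.6 dB, 103.8°

At ω = 246 rad/s:
pole (1 + j246·0.5) = 1 + j123 → |·| ≈ 123, ∠ ≈ 89.53°
pole (1 + j246·0.125) = 1 + j30.75 → |·| ≈ 30.766, ∠ ≈ 88.14°
pole (1 + j246·0.02) = 1 + j4.92 → |·| ≈ 5.0206, ∠ ≈ 78.51°
|L| = 0.25 · 1 / (123 · 30.766 · 5.0206) ≈ 1.3159e-05
Gain = 20 log₁₀(1.3159e-05) ≈ -97.62 dB
∠L = (0°) − (89.53° + 88.14° + 78.51°) = -256.18° ≡ 103.82° (principal value)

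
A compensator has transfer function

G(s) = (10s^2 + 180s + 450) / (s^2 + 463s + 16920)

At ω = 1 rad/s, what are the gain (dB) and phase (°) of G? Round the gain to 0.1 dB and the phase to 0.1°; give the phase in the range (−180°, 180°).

Substitute s = j1:
Numerator: 10(j1)^2 + 180(j1) + 450 = 440 + j180
Denominator: (j1)^2 + 463(j1) + 16920 = 16919 + j463
|N| = √(440² + 180²) ≈ 475.39, ∠N ≈ 22.25°
|D| = √(16919² + 463²) ≈ 16925, ∠D ≈ 1.57°
|G| = 475.39 / 16925 ≈ 0.028088
Gain = 20 log₁₀(0.028088) ≈ -31.03 dB
∠G = 22.25° − 1.57° = 20.68°

-31.0 dB, 20.7°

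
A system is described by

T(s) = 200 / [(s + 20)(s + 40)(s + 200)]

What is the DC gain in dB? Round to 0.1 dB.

-58.1 dB

T(0) = 200 / (20·40·200) = 0.00125
20 log₁₀(0.00125) ≈ -58.06 dB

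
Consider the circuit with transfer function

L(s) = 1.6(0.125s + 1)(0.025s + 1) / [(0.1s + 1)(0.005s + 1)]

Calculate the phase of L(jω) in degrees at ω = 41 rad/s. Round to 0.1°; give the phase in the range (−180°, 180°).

At ω = 41 rad/s:
zero (1 + j41·0.125) = 1 + j5.125 → |·| ≈ 5.2216, ∠ ≈ 78.96°
zero (1 + j41·0.025) = 1 + j1.025 → |·| ≈ 1.432, ∠ ≈ 45.71°
pole (1 + j41·0.1) = 1 + j4.1 → |·| ≈ 4.2202, ∠ ≈ 76.29°
pole (1 + j41·0.005) = 1 + j0.205 → |·| ≈ 1.0208, ∠ ≈ 11.59°
∠L = (78.96° + 45.71°) − (76.29° + 11.59°) = 36.79°

36.8°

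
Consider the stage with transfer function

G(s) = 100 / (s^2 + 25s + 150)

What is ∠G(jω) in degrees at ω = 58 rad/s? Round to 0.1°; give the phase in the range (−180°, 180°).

Substitute s = j58:
Numerator: 100 = 100 + j0
Denominator: (j58)^2 + 25(j58) + 150 = -3214 + j1450
|N| = √(100² + 0²) ≈ 100, ∠N ≈ 0.00°
|D| = √(3214² + 1450²) ≈ 3525.9, ∠D ≈ 155.72°
∠G = 0.00° − 155.72° = -155.72°

-155.7°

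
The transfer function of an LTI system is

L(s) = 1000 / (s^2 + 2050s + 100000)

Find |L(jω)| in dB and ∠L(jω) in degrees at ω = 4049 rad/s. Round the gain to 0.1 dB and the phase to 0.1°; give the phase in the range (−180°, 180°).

-85.2 dB, -153.0°

Substitute s = j4049:
Numerator: 1000 = 1000 + j0
Denominator: (j4049)^2 + 2050(j4049) + 100000 = -16294401 + j8300450
|N| = √(1000² + 0²) ≈ 1000, ∠N ≈ 0.00°
|D| = √(16294401² + 8300450²) ≈ 1.8287e+07, ∠D ≈ 153.01°
|L| = 1000 / 1.8287e+07 ≈ 5.4684e-05
Gain = 20 log₁₀(5.4684e-05) ≈ -85.24 dB
∠L = 0.00° − 153.01° = -153.01°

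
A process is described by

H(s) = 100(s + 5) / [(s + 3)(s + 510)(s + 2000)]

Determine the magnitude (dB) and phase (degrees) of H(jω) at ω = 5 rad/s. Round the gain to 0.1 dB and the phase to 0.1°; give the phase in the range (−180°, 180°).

-78.5 dB, -14.7°

At s = jω = j5:
zero (s+5): 5 + j5 → |·| = √(5²+5²) = √50 ≈ 7.0711, ∠ = arctan(5/5) ≈ 45.00°
pole (s+3): 3 + j5 → |·| = √(3²+5²) = √34 ≈ 5.831, ∠ = arctan(5/3) ≈ 59.04°
pole (s+510): 510 + j5 → |·| = √(510²+5²) = √260125 ≈ 510.02, ∠ = arctan(5/510) ≈ 0.56°
pole (s+2000): 2000 + j5 → |·| = √(2000²+5²) = √4000025 ≈ 2000, ∠ = arctan(5/2000) ≈ 0.14°
|H| = 100 · 7.0711 / 5.9479e+06 ≈ 0.00011888
Gain = 20 log₁₀(0.00011888) ≈ -78.50 dB
∠H = 45.00° − 59.74° = -14.74°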